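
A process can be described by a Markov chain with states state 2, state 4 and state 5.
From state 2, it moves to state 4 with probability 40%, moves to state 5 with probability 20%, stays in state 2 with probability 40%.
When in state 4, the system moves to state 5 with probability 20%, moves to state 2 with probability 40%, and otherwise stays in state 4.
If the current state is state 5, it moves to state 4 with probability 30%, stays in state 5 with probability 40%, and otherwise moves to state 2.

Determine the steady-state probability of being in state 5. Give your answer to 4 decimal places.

0.2500

Let the stationary distribution be π with π = πP and π_1 + π_2 + π_3 = 1.
π_1 = 0.4·π_1 + 0.4·π_2 + 0.3·π_3
π_2 = 0.4·π_1 + 0.4·π_2 + 0.3·π_3
Solving with the normalization constraint gives π = (0.3750, 0.3750, 0.2500).
So the stationary probability of state 5 is 0.2500.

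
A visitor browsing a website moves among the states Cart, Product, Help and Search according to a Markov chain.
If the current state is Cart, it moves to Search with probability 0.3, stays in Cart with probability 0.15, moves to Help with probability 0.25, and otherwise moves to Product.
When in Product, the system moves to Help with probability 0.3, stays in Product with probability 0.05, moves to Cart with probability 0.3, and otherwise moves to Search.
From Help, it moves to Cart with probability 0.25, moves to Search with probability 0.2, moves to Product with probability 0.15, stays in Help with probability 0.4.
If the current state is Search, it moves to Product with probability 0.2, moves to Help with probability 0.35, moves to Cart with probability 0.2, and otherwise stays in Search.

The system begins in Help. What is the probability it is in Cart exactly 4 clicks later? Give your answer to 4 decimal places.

0.2234

Propagate the distribution vector 4 clicks from Help.
After 0 clicks: (0.0000, 0.0000, 1.0000, 0.0000)
After 1 click: (0.2500, 0.1500, 0.4000, 0.2000)
After 2 clicks: (0.2225, 0.1825, 0.3375, 0.2575)
After 3 clicks: (0.2240, 0.1780, 0.3355, 0.2625)
After 4 clicks: (0.2234, 0.1789, 0.3355, 0.2622)
P(in Cart after 4 clicks) = 0.2234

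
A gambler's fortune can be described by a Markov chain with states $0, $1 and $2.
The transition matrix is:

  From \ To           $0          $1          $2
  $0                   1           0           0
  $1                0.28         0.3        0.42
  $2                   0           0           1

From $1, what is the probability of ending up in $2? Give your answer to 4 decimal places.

0.6000

Let h(s) be the probability of absorption at $2 starting from transient state s. Then h($2) = 1 and h($0) = 0. By first-step analysis:
h($1) = 0.28·0 + 0.3·h($1) + 0.42·1
Solving: h($1) = 0.6000.
Starting from $1, the probability is 0.6000.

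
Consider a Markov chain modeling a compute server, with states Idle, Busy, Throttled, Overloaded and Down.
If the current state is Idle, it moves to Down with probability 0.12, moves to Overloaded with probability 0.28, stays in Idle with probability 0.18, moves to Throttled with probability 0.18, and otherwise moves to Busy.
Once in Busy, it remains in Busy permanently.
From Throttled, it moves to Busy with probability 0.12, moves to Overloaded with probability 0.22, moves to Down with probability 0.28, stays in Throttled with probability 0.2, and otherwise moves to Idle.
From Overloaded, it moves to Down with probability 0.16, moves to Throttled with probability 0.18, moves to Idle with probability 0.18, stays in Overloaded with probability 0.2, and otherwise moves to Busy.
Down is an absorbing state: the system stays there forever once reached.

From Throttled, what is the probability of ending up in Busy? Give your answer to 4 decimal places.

0.4425

Let h(s) be the probability of absorption at Busy starting from transient state s. Then h(Busy) = 1 and h(Down) = 0. By first-step analysis:
h(Idle) = 0.18·h(Idle) + 0.24·1 + 0.18·h(Throttled) + 0.28·h(Overloaded) + 0.12·0
h(Throttled) = 0.18·h(Idle) + 0.12·1 + 0.2·h(Throttled) + 0.22·h(Overloaded) + 0.28·0
h(Overloaded) = 0.18·h(Idle) + 0.28·1 + 0.18·h(Throttled) + 0.2·h(Overloaded) + 0.16·0
Solving: h(Idle) = 0.5885, h(Throttled) = 0.4425, h(Overloaded) = 0.5820.
Starting from Throttled, the probability is 0.4425.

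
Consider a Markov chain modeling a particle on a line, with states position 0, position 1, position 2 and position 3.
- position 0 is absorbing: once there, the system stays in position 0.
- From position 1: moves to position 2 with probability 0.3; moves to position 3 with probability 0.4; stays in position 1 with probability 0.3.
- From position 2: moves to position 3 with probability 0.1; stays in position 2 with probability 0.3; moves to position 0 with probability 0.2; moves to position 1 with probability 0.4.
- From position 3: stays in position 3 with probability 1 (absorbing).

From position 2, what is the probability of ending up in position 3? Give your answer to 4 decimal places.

Let h(s) be the probability of absorption at position 3 starting from transient state s. Then h(position 3) = 1 and h(position 0) = 0. By first-step analysis:
h(position 1) = 0.3·h(position 1) + 0.3·h(position 2) + 0.4·1
h(position 2) = 0.2·0 + 0.4·h(position 1) + 0.3·h(position 2) + 0.1·1
Solving: h(position 1) = 0.8378, h(position 2) = 0.6216.
Starting from position 2, the probability is 0.6216.

0.6216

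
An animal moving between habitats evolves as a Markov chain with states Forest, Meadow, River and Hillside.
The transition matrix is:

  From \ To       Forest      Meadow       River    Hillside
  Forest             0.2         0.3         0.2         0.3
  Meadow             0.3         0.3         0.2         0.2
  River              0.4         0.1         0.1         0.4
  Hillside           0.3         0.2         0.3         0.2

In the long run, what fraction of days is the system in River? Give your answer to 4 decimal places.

0.2064

Let the stationary distribution be π with π = πP and π_1 + π_2 + π_3 + π_4 = 1.
π_1 = 0.2·π_1 + 0.3·π_2 + 0.4·π_3 + 0.3·π_4
π_2 = 0.3·π_1 + 0.3·π_2 + 0.1·π_3 + 0.2·π_4
π_3 = 0.2·π_1 + 0.2·π_2 + 0.1·π_3 + 0.3·π_4
Solving with the normalization constraint gives π = (0.2915, 0.2317, 0.2064, 0.2704).
So the stationary probability of River is 0.2064.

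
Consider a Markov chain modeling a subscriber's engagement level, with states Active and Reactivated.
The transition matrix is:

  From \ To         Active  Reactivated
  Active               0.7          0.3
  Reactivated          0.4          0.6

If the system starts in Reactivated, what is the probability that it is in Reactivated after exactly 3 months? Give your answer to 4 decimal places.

0.4440

Propagate the distribution vector 3 months from Reactivated.
After 0 months: (0.0000, 1.0000)
After 1 month: (0.4000, 0.6000)
After 2 months: (0.5200, 0.4800)
After 3 months: (0.5560, 0.4440)
P(in Reactivated after 3 months) = 0.4440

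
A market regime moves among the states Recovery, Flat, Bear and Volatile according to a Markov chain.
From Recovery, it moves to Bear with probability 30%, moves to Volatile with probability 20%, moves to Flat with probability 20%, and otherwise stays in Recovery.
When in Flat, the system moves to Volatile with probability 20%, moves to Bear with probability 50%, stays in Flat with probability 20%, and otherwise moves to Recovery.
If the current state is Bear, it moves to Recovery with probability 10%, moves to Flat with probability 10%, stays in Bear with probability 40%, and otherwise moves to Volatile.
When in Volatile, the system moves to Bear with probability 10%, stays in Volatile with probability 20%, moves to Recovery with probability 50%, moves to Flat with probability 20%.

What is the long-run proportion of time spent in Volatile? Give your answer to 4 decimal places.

0.2625

Let the stationary distribution be π with π = πP and π_1 + π_2 + π_3 + π_4 = 1.
π_1 = 0.3·π_1 + 0.1·π_2 + 0.1·π_3 + 0.5·π_4
π_2 = 0.2·π_1 + 0.2·π_2 + 0.1·π_3 + 0.2·π_4
π_3 = 0.3·π_1 + 0.5·π_2 + 0.4·π_3 + 0.1·π_4
Solving with the normalization constraint gives π = (0.2563, 0.1688, 0.3125, 0.2625).
So the stationary probability of Volatile is 0.2625.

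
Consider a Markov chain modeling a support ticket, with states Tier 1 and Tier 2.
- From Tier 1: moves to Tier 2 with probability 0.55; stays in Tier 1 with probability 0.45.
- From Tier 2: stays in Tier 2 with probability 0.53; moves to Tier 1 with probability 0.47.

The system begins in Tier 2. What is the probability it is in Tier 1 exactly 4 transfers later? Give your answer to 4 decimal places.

0.4608

Propagate the distribution vector 4 transfers from Tier 2.
After 0 transfers: (0.0000, 1.0000)
After 1 transfer: (0.4700, 0.5300)
After 2 transfers: (0.4606, 0.5394)
After 3 transfers: (0.4608, 0.5392)
After 4 transfers: (0.4608, 0.5392)
P(in Tier 1 after 4 transfers) = 0.4608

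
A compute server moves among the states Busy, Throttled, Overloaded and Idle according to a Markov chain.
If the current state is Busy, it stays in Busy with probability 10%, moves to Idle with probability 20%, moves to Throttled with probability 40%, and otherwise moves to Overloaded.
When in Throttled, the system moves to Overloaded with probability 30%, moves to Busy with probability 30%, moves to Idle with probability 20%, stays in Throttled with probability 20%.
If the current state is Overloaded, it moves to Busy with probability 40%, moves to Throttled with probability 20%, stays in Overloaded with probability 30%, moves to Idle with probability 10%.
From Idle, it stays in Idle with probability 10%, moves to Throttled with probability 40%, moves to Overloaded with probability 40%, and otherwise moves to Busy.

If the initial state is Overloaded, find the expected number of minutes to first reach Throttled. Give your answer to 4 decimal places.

Let t(s) be the expected number of minutes to first reach Throttled from state s, with t(Throttled) = 0. Conditioning on the first minute:
t(Busy) = 1 + 0.1·t(Busy) + 0.3·t(Overloaded) + 0.2·t(Idle)
t(Overloaded) = 1 + 0.4·t(Busy) + 0.3·t(Overloaded) + 0.1·t(Idle)
t(Idle) = 1 + 0.1·t(Busy) + 0.4·t(Overloaded) + 0.1·t(Idle)
Solving: t(Busy) = 2.9679, t(Overloaded) = 3.5561, t(Idle) = 3.0214.
Expected minutes from Overloaded to Throttled: 3.5561.

3.5561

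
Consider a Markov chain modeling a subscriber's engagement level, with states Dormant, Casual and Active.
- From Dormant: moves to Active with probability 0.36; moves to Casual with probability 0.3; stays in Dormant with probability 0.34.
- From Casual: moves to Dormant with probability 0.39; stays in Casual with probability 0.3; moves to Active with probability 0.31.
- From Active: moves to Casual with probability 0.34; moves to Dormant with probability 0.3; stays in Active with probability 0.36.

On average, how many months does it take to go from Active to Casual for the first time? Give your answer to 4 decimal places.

3.0534

Let t(s) be the expected number of months to first reach Casual from state s, with t(Casual) = 0. Conditioning on the first month:
t(Dormant) = 1 + 0.34·t(Dormant) + 0.36·t(Active)
t(Active) = 1 + 0.3·t(Dormant) + 0.36·t(Active)
Solving: t(Dormant) = 3.1807, t(Active) = 3.0534.
Expected months from Active to Casual: 3.0534.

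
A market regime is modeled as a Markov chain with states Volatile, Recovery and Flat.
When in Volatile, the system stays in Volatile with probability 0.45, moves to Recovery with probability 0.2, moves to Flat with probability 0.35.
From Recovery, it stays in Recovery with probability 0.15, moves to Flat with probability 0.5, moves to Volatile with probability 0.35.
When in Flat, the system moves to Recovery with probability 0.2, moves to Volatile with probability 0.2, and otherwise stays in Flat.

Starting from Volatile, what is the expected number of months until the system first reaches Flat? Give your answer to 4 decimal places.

Let t(s) be the expected number of months to first reach Flat from state s, with t(Flat) = 0. Conditioning on the first month:
t(Volatile) = 1 + 0.45·t(Volatile) + 0.2·t(Recovery)
t(Recovery) = 1 + 0.35·t(Volatile) + 0.15·t(Recovery)
Solving: t(Volatile) = 2.6415, t(Recovery) = 2.2642.
Expected months from Volatile to Flat: 2.6415.

2.6415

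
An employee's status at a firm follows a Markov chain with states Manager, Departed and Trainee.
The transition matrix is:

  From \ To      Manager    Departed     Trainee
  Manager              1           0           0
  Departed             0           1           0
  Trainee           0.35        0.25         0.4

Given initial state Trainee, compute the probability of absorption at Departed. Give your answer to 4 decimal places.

Let h(s) be the probability of absorption at Departed starting from transient state s. Then h(Departed) = 1 and h(Manager) = 0. By first-step analysis:
h(Trainee) = 0.35·0 + 0.25·1 + 0.4·h(Trainee)
Solving: h(Trainee) = 0.4167.
Starting from Trainee, the probability is 0.4167.

0.4167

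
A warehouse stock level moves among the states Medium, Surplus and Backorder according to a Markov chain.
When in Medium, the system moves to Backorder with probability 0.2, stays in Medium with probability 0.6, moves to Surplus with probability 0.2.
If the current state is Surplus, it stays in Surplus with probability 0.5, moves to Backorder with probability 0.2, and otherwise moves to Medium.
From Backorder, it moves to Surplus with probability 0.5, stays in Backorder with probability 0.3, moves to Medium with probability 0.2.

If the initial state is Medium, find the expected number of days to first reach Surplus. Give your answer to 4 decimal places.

3.7500

Let t(s) be the expected number of days to first reach Surplus from state s, with t(Surplus) = 0. Conditioning on the first day:
t(Medium) = 1 + 0.6·t(Medium) + 0.2·t(Backorder)
t(Backorder) = 1 + 0.2·t(Medium) + 0.3·t(Backorder)
Solving: t(Medium) = 3.7500, t(Backorder) = 2.5000.
Expected days from Medium to Surplus: 3.7500.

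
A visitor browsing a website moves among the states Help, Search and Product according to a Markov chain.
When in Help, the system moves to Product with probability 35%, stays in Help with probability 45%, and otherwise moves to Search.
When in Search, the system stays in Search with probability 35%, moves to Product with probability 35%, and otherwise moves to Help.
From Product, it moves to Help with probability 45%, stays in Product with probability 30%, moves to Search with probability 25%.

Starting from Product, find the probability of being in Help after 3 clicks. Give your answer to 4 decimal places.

0.4121

Propagate the distribution vector 3 clicks from Product.
After 0 clicks: (0.0000, 0.0000, 1.0000)
After 1 click: (0.4500, 0.2500, 0.3000)
After 2 clicks: (0.4125, 0.2525, 0.3350)
After 3 clicks: (0.4121, 0.2546, 0.3333)
P(in Help after 3 clicks) = 0.4121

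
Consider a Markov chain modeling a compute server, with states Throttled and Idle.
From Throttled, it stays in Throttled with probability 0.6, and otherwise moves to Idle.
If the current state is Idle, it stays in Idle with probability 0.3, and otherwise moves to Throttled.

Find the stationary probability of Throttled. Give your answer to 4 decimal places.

0.6364

Let the stationary distribution be π with π = πP and π_1 + π_2 = 1.
π_1 = 0.6·π_1 + 0.7·π_2
Solving with the normalization constraint gives π = (0.6364, 0.3636).
So the stationary probability of Throttled is 0.6364.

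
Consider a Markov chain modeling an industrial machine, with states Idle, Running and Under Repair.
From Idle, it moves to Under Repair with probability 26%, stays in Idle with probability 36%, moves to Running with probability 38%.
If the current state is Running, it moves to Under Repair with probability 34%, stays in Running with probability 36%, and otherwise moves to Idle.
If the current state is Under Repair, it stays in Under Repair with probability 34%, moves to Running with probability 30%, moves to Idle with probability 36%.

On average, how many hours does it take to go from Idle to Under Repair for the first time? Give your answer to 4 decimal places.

Let t(s) be the expected number of hours to first reach Under Repair from state s, with t(Under Repair) = 0. Conditioning on the first hour:
t(Idle) = 1 + 0.36·t(Idle) + 0.38·t(Running)
t(Running) = 1 + 0.3·t(Idle) + 0.36·t(Running)
Solving: t(Idle) = 3.4506, t(Running) = 3.1800.
Expected hours from Idle to Under Repair: 3.4506.

3.4506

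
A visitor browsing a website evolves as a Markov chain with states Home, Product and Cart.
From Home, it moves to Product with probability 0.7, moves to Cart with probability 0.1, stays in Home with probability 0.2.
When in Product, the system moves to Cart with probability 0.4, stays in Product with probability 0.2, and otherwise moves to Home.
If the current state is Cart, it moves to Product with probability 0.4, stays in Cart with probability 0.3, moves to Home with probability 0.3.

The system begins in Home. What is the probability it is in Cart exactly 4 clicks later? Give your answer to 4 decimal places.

Propagate the distribution vector 4 clicks from Home.
After 0 clicks: (1.0000, 0.0000, 0.0000)
After 1 click: (0.2000, 0.7000, 0.1000)
After 2 clicks: (0.3500, 0.3200, 0.3300)
After 3 clicks: (0.2970, 0.4410, 0.2620)
After 4 clicks: (0.3144, 0.4009, 0.2847)
P(in Cart after 4 clicks) = 0.2847

0.2847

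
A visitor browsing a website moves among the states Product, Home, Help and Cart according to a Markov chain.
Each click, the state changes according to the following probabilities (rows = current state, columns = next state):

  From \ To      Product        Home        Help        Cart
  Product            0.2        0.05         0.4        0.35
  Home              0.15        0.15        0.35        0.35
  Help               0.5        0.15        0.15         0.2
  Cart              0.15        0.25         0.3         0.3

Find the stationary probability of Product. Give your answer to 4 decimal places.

0.2649

Let the stationary distribution be π with π = πP and π_1 + π_2 + π_3 + π_4 = 1.
π_1 = 0.2·π_1 + 0.15·π_2 + 0.5·π_3 + 0.15·π_4
π_2 = 0.05·π_1 + 0.15·π_2 + 0.15·π_3 + 0.25·π_4
π_3 = 0.4·π_1 + 0.35·π_2 + 0.15·π_3 + 0.3·π_4
Solving with the normalization constraint gives π = (0.2649, 0.1527, 0.2905, 0.2918).
So the stationary probability of Product is 0.2649.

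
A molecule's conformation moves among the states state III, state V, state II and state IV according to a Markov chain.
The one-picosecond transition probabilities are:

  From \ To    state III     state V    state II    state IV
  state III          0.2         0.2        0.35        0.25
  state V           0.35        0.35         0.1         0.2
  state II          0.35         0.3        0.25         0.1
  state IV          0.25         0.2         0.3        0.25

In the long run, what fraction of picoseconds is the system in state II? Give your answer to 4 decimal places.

Let the stationary distribution be π with π = πP and π_1 + π_2 + π_3 + π_4 = 1.
π_1 = 0.2·π_1 + 0.35·π_2 + 0.35·π_3 + 0.25·π_4
π_2 = 0.2·π_1 + 0.35·π_2 + 0.3·π_3 + 0.2·π_4
π_3 = 0.35·π_1 + 0.1·π_2 + 0.25·π_3 + 0.3·π_4
Solving with the normalization constraint gives π = (0.2870, 0.2646, 0.2490, 0.1994).
So the stationary probability of state II is 0.2490.

0.2490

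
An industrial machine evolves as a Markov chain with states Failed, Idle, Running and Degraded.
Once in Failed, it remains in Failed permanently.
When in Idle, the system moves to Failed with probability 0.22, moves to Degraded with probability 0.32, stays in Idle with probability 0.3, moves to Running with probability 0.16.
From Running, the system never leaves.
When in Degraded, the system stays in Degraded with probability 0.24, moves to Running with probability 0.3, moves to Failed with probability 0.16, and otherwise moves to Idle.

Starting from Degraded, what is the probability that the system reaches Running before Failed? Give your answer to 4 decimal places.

0.5917

Let h(s) be the probability of absorption at Running starting from transient state s. Then h(Running) = 1 and h(Failed) = 0. By first-step analysis:
h(Idle) = 0.22·0 + 0.3·h(Idle) + 0.16·1 + 0.32·h(Degraded)
h(Degraded) = 0.16·0 + 0.3·h(Idle) + 0.3·1 + 0.24·h(Degraded)
Solving: h(Idle) = 0.4991, h(Degraded) = 0.5917.
Starting from Degraded, the probability is 0.5917.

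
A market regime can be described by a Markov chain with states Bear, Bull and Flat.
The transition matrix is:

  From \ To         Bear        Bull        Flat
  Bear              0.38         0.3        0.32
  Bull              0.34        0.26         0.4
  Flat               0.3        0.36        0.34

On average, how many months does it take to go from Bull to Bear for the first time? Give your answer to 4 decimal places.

Let t(s) be the expected number of months to first reach Bear from state s, with t(Bear) = 0. Conditioning on the first month:
t(Bull) = 1 + 0.26·t(Bull) + 0.4·t(Flat)
t(Flat) = 1 + 0.36·t(Bull) + 0.34·t(Flat)
Solving: t(Bull) = 3.0778, t(Flat) = 3.1940.
Expected months from Bull to Bear: 3.0778.

3.0778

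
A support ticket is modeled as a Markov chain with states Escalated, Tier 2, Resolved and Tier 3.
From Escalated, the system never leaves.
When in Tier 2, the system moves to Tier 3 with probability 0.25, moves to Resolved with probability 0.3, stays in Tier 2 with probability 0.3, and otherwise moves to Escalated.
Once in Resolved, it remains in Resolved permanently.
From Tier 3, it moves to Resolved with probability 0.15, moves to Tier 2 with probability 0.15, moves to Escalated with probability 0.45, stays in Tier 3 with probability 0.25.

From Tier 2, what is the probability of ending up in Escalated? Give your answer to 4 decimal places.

0.4615

Let h(s) be the probability of absorption at Escalated starting from transient state s. Then h(Escalated) = 1 and h(Resolved) = 0. By first-step analysis:
h(Tier 2) = 0.15·1 + 0.3·h(Tier 2) + 0.3·0 + 0.25·h(Tier 3)
h(Tier 3) = 0.45·1 + 0.15·h(Tier 2) + 0.15·0 + 0.25·h(Tier 3)
Solving: h(Tier 2) = 0.4615, h(Tier 3) = 0.6923.
Starting from Tier 2, the probability is 0.4615.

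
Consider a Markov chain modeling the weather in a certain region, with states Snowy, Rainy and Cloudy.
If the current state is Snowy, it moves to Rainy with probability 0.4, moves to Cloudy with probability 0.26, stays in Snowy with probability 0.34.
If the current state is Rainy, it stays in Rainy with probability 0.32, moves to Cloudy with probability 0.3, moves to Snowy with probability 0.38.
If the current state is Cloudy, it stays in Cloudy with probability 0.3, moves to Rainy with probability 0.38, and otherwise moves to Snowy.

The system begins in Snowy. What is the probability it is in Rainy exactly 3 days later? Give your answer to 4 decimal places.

0.3652

Propagate the distribution vector 3 days from Snowy.
After 0 days: (1.0000, 0.0000, 0.0000)
After 1 day: (0.3400, 0.4000, 0.2600)
After 2 days: (0.3508, 0.3628, 0.2864)
After 3 days: (0.3488, 0.3652, 0.2860)
P(in Rainy after 3 days) = 0.3652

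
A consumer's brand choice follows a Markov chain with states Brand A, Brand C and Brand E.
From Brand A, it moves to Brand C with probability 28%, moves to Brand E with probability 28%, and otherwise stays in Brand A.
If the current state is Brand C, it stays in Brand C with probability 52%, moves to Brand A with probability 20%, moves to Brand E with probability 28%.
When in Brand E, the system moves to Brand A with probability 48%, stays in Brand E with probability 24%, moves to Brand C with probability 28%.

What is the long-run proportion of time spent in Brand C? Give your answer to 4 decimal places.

0.3684

Let the stationary distribution be π with π = πP and π_1 + π_2 + π_3 = 1.
π_1 = 0.44·π_1 + 0.2·π_2 + 0.48·π_3
π_2 = 0.28·π_1 + 0.52·π_2 + 0.28·π_3
Solving with the normalization constraint gives π = (0.3623, 0.3684, 0.2692).
So the stationary probability of Brand C is 0.3684.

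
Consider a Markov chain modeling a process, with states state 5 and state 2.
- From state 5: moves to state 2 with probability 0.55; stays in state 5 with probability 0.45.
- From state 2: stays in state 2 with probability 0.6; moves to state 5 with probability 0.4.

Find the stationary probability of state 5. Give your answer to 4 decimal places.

Let the stationary distribution be π with π = πP and π_1 + π_2 = 1.
π_1 = 0.45·π_1 + 0.4·π_2
Solving with the normalization constraint gives π = (0.4211, 0.5789).
So the stationary probability of state 5 is 0.4211.

0.4211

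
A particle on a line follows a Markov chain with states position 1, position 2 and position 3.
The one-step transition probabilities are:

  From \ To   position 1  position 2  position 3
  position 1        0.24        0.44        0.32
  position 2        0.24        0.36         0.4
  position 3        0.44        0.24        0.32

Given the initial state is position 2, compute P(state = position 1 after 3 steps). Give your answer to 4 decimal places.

0.3098

Propagate the distribution vector 3 steps from position 2.
After 0 steps: (0.0000, 1.0000, 0.0000)
After 1 step: (0.2400, 0.3600, 0.4000)
After 2 steps: (0.3200, 0.3312, 0.3488)
After 3 steps: (0.3098, 0.3437, 0.3465)
P(in position 1 after 3 steps) = 0.3098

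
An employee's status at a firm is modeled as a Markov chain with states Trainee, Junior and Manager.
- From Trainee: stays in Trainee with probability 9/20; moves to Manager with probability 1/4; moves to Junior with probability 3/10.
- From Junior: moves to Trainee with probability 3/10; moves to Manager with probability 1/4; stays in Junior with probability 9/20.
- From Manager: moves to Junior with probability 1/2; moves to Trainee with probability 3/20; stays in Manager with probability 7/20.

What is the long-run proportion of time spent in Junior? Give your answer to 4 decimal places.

Let the stationary distribution be π with π = πP and π_1 + π_2 + π_3 = 1.
π_1 = 0.45·π_1 + 0.3·π_2 + 0.15·π_3
π_2 = 0.3·π_1 + 0.45·π_2 + 0.5·π_3
Solving with the normalization constraint gives π = (0.3039, 0.4183, 0.2778).
So the stationary probability of Junior is 0.4183.

0.4183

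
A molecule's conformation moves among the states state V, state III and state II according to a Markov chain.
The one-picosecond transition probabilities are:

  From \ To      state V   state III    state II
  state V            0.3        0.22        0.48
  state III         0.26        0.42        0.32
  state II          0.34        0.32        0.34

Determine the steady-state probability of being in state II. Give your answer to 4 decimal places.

0.3759

Let the stationary distribution be π with π = πP and π_1 + π_2 + π_3 = 1.
π_1 = 0.3·π_1 + 0.26·π_2 + 0.34·π_3
π_2 = 0.22·π_1 + 0.42·π_2 + 0.32·π_3
Solving with the normalization constraint gives π = (0.3022, 0.3220, 0.3759).
So the stationary probability of state II is 0.3759.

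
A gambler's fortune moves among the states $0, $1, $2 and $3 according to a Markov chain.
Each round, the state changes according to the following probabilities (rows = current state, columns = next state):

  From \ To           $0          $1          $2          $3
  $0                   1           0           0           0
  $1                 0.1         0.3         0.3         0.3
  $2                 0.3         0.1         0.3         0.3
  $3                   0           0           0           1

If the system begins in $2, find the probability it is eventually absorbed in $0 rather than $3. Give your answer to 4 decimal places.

Let h(s) be the probability of absorption at $0 starting from transient state s. Then h($0) = 1 and h($3) = 0. By first-step analysis:
h($1) = 0.1·1 + 0.3·h($1) + 0.3·h($2) + 0.3·0
h($2) = 0.3·1 + 0.1·h($1) + 0.3·h($2) + 0.3·0
Solving: h($1) = 0.3478, h($2) = 0.4783.
Starting from $2, the probability is 0.4783.

0.4783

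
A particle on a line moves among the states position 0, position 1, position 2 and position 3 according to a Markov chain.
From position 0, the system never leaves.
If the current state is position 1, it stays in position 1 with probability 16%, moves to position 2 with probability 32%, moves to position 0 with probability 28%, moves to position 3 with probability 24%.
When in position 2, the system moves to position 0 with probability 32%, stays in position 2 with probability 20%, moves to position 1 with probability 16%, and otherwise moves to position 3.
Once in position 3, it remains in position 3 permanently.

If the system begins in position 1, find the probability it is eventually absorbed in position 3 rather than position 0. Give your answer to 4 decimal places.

Let h(s) be the probability of absorption at position 3 starting from transient state s. Then h(position 3) = 1 and h(position 0) = 0. By first-step analysis:
h(position 1) = 0.28·0 + 0.16·h(position 1) + 0.32·h(position 2) + 0.24·1
h(position 2) = 0.32·0 + 0.16·h(position 1) + 0.2·h(position 2) + 0.32·1
Solving: h(position 1) = 0.4742, h(position 2) = 0.4948.
Starting from position 1, the probability is 0.4742.

0.4742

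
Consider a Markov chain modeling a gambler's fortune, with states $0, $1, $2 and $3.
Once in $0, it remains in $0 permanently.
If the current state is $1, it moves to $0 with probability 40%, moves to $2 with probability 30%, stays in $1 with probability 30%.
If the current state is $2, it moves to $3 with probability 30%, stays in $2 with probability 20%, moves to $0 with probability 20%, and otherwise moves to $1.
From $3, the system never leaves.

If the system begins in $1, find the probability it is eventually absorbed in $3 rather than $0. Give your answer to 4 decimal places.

0.1915

Let h(s) be the probability of absorption at $3 starting from transient state s. Then h($3) = 1 and h($0) = 0. By first-step analysis:
h($1) = 0.4·0 + 0.3·h($1) + 0.3·h($2)
h($2) = 0.2·0 + 0.3·h($1) + 0.2·h($2) + 0.3·1
Solving: h($1) = 0.1915, h($2) = 0.4468.
Starting from $1, the probability is 0.1915.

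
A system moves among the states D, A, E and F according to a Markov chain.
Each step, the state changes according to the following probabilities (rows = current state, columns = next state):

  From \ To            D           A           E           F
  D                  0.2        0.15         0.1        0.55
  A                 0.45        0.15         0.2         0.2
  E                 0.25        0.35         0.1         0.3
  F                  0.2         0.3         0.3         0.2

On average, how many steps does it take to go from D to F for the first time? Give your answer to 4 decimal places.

Let t(s) be the expected number of steps to first reach F from state s, with t(F) = 0. Conditioning on the first step:
t(D) = 1 + 0.2·t(D) + 0.15·t(A) + 0.1·t(E)
t(A) = 1 + 0.45·t(D) + 0.15·t(A) + 0.2·t(E)
t(E) = 1 + 0.25·t(D) + 0.35·t(A) + 0.1·t(E)
Solving: t(D) = 2.1742, t(A) = 3.0061, t(E) = 2.8841.
Expected steps from D to F: 2.1742.

2.1742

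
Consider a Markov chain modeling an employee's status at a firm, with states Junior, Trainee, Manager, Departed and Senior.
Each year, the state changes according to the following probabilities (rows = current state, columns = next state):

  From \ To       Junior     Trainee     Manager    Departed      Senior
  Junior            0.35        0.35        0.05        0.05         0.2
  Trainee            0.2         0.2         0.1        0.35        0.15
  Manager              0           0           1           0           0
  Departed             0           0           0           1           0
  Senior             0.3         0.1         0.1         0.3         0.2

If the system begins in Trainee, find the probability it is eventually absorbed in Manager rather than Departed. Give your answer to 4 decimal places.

Let h(s) be the probability of absorption at Manager starting from transient state s. Then h(Manager) = 1 and h(Departed) = 0. By first-step analysis:
h(Junior) = 0.35·h(Junior) + 0.35·h(Trainee) + 0.05·1 + 0.05·0 + 0.2·h(Senior)
h(Trainee) = 0.2·h(Junior) + 0.2·h(Trainee) + 0.1·1 + 0.35·0 + 0.15·h(Senior)
h(Senior) = 0.3·h(Junior) + 0.1·h(Trainee) + 0.1·1 + 0.3·0 + 0.2·h(Senior)
Solving: h(Junior) = 0.2920, h(Trainee) = 0.2478, h(Senior) = 0.2655.
Starting from Trainee, the probability is 0.2478.

0.2478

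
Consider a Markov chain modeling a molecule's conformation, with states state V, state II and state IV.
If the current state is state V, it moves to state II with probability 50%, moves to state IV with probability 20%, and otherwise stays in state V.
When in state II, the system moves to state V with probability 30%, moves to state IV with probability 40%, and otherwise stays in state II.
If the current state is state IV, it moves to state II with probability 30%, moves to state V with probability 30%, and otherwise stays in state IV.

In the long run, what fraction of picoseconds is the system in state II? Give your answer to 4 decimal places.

0.3600

Let the stationary distribution be π with π = πP and π_1 + π_2 + π_3 = 1.
π_1 = 0.3·π_1 + 0.3·π_2 + 0.3·π_3
π_2 = 0.5·π_1 + 0.3·π_2 + 0.3·π_3
Solving with the normalization constraint gives π = (0.3000, 0.3600, 0.3400).
So the stationary probability of state II is 0.3600.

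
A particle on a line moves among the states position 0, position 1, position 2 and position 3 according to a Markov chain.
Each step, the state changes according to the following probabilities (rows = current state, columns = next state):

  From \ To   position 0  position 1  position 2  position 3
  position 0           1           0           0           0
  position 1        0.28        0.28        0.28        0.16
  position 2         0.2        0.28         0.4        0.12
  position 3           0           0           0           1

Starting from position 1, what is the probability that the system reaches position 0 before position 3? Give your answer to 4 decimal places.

Let h(s) be the probability of absorption at position 0 starting from transient state s. Then h(position 0) = 1 and h(position 3) = 0. By first-step analysis:
h(position 1) = 0.28·1 + 0.28·h(position 1) + 0.28·h(position 2) + 0.16·0
h(position 2) = 0.2·1 + 0.28·h(position 1) + 0.4·h(position 2) + 0.12·0
Solving: h(position 1) = 0.6335, h(position 2) = 0.6290.
Starting from position 1, the probability is 0.6335.

0.6335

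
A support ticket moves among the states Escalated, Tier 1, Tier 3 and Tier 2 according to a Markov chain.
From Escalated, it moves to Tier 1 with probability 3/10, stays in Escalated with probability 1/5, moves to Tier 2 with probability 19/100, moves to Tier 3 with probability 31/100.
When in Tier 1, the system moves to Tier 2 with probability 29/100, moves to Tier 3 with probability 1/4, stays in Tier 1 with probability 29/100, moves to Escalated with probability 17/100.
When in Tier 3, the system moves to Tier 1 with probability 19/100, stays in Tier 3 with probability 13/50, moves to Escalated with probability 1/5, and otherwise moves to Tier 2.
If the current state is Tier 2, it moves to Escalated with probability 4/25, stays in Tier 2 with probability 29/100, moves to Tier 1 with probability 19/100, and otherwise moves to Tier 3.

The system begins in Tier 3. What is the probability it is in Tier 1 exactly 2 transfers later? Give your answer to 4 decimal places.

Propagate the distribution vector 2 transfers from Tier 3.
After 0 transfers: (0.0000, 0.0000, 1.0000, 0.0000)
After 1 transfer: (0.2000, 0.1900, 0.2600, 0.3500)
After 2 transfers: (0.1803, 0.2310, 0.3031, 0.2856)
P(in Tier 1 after 2 transfers) = 0.2310

0.2310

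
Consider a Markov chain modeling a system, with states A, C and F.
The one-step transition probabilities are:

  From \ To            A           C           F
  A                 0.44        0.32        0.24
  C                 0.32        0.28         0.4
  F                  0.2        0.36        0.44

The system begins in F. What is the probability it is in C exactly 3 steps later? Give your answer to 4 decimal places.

0.3225

Propagate the distribution vector 3 steps from F.
After 0 steps: (0.0000, 0.0000, 1.0000)
After 1 step: (0.2000, 0.3600, 0.4400)
After 2 steps: (0.2912, 0.3232, 0.3856)
After 3 steps: (0.3087, 0.3225, 0.3688)
P(in C after 3 steps) = 0.3225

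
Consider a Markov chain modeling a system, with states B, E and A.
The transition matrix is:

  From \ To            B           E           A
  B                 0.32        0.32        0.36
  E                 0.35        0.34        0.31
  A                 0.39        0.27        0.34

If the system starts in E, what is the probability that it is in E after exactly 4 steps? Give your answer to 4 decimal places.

0.3093

Propagate the distribution vector 4 steps from E.
After 0 steps: (0.0000, 1.0000, 0.0000)
After 1 step: (0.3500, 0.3400, 0.3100)
After 2 steps: (0.3519, 0.3113, 0.3368)
After 3 steps: (0.3529, 0.3094, 0.3377)
After 4 steps: (0.3529, 0.3093, 0.3378)
P(in E after 4 steps) = 0.3093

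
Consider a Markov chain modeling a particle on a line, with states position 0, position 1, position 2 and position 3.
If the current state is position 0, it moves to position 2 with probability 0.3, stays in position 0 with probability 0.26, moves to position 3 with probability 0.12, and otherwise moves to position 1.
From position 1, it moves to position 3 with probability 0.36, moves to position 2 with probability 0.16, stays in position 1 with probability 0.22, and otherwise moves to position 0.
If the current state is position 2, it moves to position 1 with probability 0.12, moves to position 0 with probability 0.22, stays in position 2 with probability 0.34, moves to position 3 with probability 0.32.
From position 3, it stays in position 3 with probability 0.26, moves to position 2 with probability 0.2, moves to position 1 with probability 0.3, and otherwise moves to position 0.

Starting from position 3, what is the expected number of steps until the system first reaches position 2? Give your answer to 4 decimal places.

4.6779

Let t(s) be the expected number of steps to first reach position 2 from state s, with t(position 2) = 0. Conditioning on the first step:
t(position 0) = 1 + 0.26·t(position 0) + 0.32·t(position 1) + 0.12·t(position 3)
t(position 1) = 1 + 0.26·t(position 0) + 0.22·t(position 1) + 0.36·t(position 3)
t(position 3) = 1 + 0.24·t(position 0) + 0.3·t(position 1) + 0.26·t(position 3)
Solving: t(position 0) = 4.2040, t(position 1) = 4.8424, t(position 3) = 4.6779.
Expected steps from position 3 to position 2: 4.6779.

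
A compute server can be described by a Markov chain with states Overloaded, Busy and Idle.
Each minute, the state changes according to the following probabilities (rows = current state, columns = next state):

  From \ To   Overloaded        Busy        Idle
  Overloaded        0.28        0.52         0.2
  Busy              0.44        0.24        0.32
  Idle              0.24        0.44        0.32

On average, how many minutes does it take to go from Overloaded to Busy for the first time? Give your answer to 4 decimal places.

Let t(s) be the expected number of minutes to first reach Busy from state s, with t(Busy) = 0. Conditioning on the first minute:
t(Overloaded) = 1 + 0.28·t(Overloaded) + 0.2·t(Idle)
t(Idle) = 1 + 0.24·t(Overloaded) + 0.32·t(Idle)
Solving: t(Overloaded) = 1.9928, t(Idle) = 2.1739.
Expected minutes from Overloaded to Busy: 1.9928.

1.9928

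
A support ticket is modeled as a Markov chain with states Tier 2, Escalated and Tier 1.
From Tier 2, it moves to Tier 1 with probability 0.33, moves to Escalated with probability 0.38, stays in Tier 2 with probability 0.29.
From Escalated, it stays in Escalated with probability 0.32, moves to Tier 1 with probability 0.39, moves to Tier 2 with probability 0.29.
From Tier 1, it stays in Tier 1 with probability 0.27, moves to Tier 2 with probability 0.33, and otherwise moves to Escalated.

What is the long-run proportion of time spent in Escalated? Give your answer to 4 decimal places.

0.3648

Let the stationary distribution be π with π = πP and π_1 + π_2 + π_3 = 1.
π_1 = 0.29·π_1 + 0.29·π_2 + 0.33·π_3
π_2 = 0.38·π_1 + 0.32·π_2 + 0.4·π_3
Solving with the normalization constraint gives π = (0.3033, 0.3648, 0.3320).
So the stationary probability of Escalated is 0.3648.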